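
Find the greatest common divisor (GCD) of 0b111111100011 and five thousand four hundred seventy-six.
Convert 0b111111100011 (binary) → 2048 + 1024 + 512 + 256 + 128 + 64 + 32 + 2 + 1 = 4067 (decimal)
Convert five thousand four hundred seventy-six (English words) → 5×1000 + 4×100 + 76 = 5476 (decimal)
Compute gcd(4067, 5476) = 1
1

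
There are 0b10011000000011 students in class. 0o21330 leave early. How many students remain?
Convert 0b10011000000011 (binary) → 8192 + 1024 + 512 + 2 + 1 = 9731 (decimal)
Convert 0o21330 (octal) → 2×4096 + 1×512 + 3×64 + 3×8 = 8920 (decimal)
Compute 9731 - 8920 = 811
811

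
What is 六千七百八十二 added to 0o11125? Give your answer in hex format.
Convert 六千七百八十二 (Chinese numeral) → 6×1000 + 7×100 + 8×10 + 2 = 6782 (decimal)
Convert 0o11125 (octal) → 1×4096 + 1×512 + 1×64 + 2×8 + 5 = 4693 (decimal)
Compute 6782 + 4693 = 11475
Convert 11475 (decimal) → 11475 = 2×4096 + 12×256 + 13×16 + 3 → 0x2CD3 (hexadecimal)
0x2CD3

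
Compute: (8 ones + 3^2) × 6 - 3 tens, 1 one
Convert 8 ones (place-value notation) → 8 (decimal)
Convert 3^2 (power) → 9 (decimal)
Convert 3 tens, 1 one (place-value notation) → 3×10 + 1 = 31 (decimal)
Expression in decimal: (8 + 9) × 6 - 31
Parentheses first: 8 + 9 = 17
Multiply: 17 × 6 = 102
Subtract: 102 - 31 = 71
71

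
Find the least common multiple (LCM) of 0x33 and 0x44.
Convert 0x33 (hexadecimal) → 3×16 + 3 = 51 (decimal)
Convert 0x44 (hexadecimal) → 4×16 + 4 = 68 (decimal)
Compute lcm(51, 68) = 204
204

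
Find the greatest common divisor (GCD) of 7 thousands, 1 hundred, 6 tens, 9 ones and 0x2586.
Convert 7 thousands, 1 hundred, 6 tens, 9 ones (place-value notation) → 7×1000 + 1×100 + 6×10 + 9 = 7169 (decimal)
Convert 0x2586 (hexadecimal) → 2×4096 + 5×256 + 8×16 + 6 = 9606 (decimal)
Compute gcd(7169, 9606) = 1
1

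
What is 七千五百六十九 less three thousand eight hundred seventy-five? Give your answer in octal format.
Convert 七千五百六十九 (Chinese numeral) → 7×1000 + 5×100 + 6×10 + 9 = 7569 (decimal)
Convert three thousand eight hundred seventy-five (English words) → 3×1000 + 8×100 + 75 = 3875 (decimal)
Compute 7569 - 3875 = 3694
Convert 3694 (decimal) → 3694 = 7×512 + 1×64 + 5×8 + 6 → 0o7156 (octal)
0o7156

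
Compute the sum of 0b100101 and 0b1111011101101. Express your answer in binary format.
Convert 0b100101 (binary) → 32 + 4 + 1 = 37 (decimal)
Convert 0b1111011101101 (binary) → 4096 + 2048 + 1024 + 512 + 128 + 64 + 32 + 8 + 4 + 1 = 7917 (decimal)
Compute 37 + 7917 = 7954
Convert 7954 (decimal) → 7954 = 4096 + 2048 + 1024 + 512 + 256 + 16 + 2 → 0b1111100010010 (binary)
0b1111100010010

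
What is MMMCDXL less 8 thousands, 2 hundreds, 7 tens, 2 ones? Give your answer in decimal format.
Convert MMMCDXL (Roman numeral) → 1000 + 1000 + 1000 + 400 + 40 = 3440 (decimal)
Convert 8 thousands, 2 hundreds, 7 tens, 2 ones (place-value notation) → 8×1000 + 2×100 + 7×10 + 2 = 8272 (decimal)
Compute 3440 - 8272 = -4832
-4832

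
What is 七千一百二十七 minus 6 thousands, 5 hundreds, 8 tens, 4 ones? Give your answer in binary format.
Convert 七千一百二十七 (Chinese numeral) → 7×1000 + 1×100 + 2×10 + 7 = 7127 (decimal)
Convert 6 thousands, 5 hundreds, 8 tens, 4 ones (place-value notation) → 6×1000 + 5×100 + 8×10 + 4 = 6584 (decimal)
Compute 7127 - 6584 = 543
Convert 543 (decimal) → 543 = 512 + 16 + 8 + 4 + 2 + 1 → 0b1000011111 (binary)
0b1000011111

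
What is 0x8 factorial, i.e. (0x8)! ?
Convert 0x8 (hexadecimal) → 8 (decimal)
Compute 8! = 40320
40320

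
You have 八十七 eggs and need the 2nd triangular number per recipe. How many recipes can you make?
Convert 八十七 (Chinese numeral) → 8×10 + 7 = 87 (decimal)
Convert the 2nd triangular number (triangular index) → 2×3/2 = 3 (decimal)
Compute 87 ÷ 3 = 29
29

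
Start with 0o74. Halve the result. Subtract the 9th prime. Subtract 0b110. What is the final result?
Convert 0o74 (octal) → 7×8 + 4 = 60 (decimal)
Start: 60
60 ÷ 2 = 30
Convert the 9th prime (prime index) → 23 (decimal)
30 - 23 = 7
Convert 0b110 (binary) → 4 + 2 = 6 (decimal)
7 - 6 = 1
1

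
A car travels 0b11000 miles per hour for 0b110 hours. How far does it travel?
Convert 0b11000 (binary) → 16 + 8 = 24 (decimal)
Convert 0b110 (binary) → 4 + 2 = 6 (decimal)
Compute 24 × 6 = 144
144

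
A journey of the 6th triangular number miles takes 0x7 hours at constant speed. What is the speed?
Convert the 6th triangular number (triangular index) → 6×7/2 = 21 (decimal)
Convert 0x7 (hexadecimal) → 7 (decimal)
Compute 21 ÷ 7 = 3
3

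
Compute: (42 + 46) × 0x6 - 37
Convert 0x6 (hexadecimal) → 6 (decimal)
Expression in decimal: (42 + 46) × 6 - 37
Parentheses first: 42 + 46 = 88
Multiply: 88 × 6 = 528
Subtract: 528 - 37 = 491
491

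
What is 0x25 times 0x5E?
Convert 0x25 (hexadecimal) → 2×16 + 5 = 37 (decimal)
Convert 0x5E (hexadecimal) → 5×16 + 14 = 94 (decimal)
Compute 37 × 94 = 3478
3478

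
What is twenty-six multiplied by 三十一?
Convert twenty-six (English words) → 26 (decimal)
Convert 三十一 (Chinese numeral) → 3×10 + 1 = 31 (decimal)
Compute 26 × 31 = 806
806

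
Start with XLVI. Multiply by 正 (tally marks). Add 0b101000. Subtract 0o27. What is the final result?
Convert XLVI (Roman numeral) → 40 + 5 + 1 = 46 (decimal)
Start: 46
Convert 正 (tally marks) → 5 (decimal)
46 × 5 = 230
Convert 0b101000 (binary) → 32 + 8 = 40 (decimal)
230 + 40 = 270
Convert 0o27 (octal) → 2×8 + 7 = 23 (decimal)
270 - 23 = 247
247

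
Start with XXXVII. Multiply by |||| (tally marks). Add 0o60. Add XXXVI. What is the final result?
Convert XXXVII (Roman numeral) → 10 + 10 + 10 + 5 + 1 + 1 = 37 (decimal)
Start: 37
Convert |||| (tally marks) → 4 (decimal)
37 × 4 = 148
Convert 0o60 (octal) → 6×8 = 48 (decimal)
148 + 48 = 196
Convert XXXVI (Roman numeral) → 10 + 10 + 10 + 5 + 1 = 36 (decimal)
196 + 36 = 232
232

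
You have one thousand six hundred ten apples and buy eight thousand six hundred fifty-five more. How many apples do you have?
Convert one thousand six hundred ten (English words) → 1×1000 + 6×100 + 10 = 1610 (decimal)
Convert eight thousand six hundred fifty-five (English words) → 8×1000 + 6×100 + 55 = 8655 (decimal)
Compute 1610 + 8655 = 10265
10265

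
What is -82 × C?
Convert C (Roman numeral) → 100 (decimal)
Compute -82 × 100 = -8200
-8200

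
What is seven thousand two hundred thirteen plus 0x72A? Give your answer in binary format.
Convert seven thousand two hundred thirteen (English words) → 7×1000 + 2×100 + 13 = 7213 (decimal)
Convert 0x72A (hexadecimal) → 7×256 + 2×16 + 10 = 1834 (decimal)
Compute 7213 + 1834 = 9047
Convert 9047 (decimal) → 9047 = 8192 + 512 + 256 + 64 + 16 + 4 + 2 + 1 → 0b10001101010111 (binary)
0b10001101010111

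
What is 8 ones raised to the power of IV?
Convert 8 ones (place-value notation) → 8 (decimal)
Convert IV (Roman numeral) → 4 (decimal)
Compute 8 ^ 4 = 4096
4096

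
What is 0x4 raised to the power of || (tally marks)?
Convert 0x4 (hexadecimal) → 4 (decimal)
Convert || (tally marks) → 2 (decimal)
Compute 4 ^ 2 = 16
16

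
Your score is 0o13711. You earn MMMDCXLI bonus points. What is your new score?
Convert 0o13711 (octal) → 1×4096 + 3×512 + 7×64 + 1×8 + 1 = 6089 (decimal)
Convert MMMDCXLI (Roman numeral) → 1000 + 1000 + 1000 + 500 + 100 + 40 + 1 = 3641 (decimal)
Compute 6089 + 3641 = 9730
9730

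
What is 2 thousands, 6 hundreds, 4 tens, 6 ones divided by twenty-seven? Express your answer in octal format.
Convert 2 thousands, 6 hundreds, 4 tens, 6 ones (place-value notation) → 2×1000 + 6×100 + 4×10 + 6 = 2646 (decimal)
Convert twenty-seven (English words) → 27 (decimal)
Compute 2646 ÷ 27 = 98
Convert 98 (decimal) → 98 = 1×64 + 4×8 + 2 → 0o142 (octal)
0o142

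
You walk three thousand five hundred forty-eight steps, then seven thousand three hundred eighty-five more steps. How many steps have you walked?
Convert three thousand five hundred forty-eight (English words) → 3×1000 + 5×100 + 48 = 3548 (decimal)
Convert seven thousand three hundred eighty-five (English words) → 7×1000 + 3×100 + 85 = 7385 (decimal)
Compute 3548 + 7385 = 10933
10933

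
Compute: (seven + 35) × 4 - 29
Convert seven (English words) → 7 (decimal)
Expression in decimal: (7 + 35) × 4 - 29
Parentheses first: 7 + 35 = 42
Multiply: 42 × 4 = 168
Subtract: 168 - 29 = 139
139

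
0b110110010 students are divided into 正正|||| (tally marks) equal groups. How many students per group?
Convert 0b110110010 (binary) → 256 + 128 + 32 + 16 + 2 = 434 (decimal)
Convert 正正|||| (tally marks) → 5 + 5 + 4 = 14 (decimal)
Compute 434 ÷ 14 = 31
31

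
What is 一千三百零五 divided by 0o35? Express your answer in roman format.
Convert 一千三百零五 (Chinese numeral) → 1×1000 + 3×100 + 5 = 1305 (decimal)
Convert 0o35 (octal) → 3×8 + 5 = 29 (decimal)
Compute 1305 ÷ 29 = 45
Convert 45 (decimal) → 45 = 40 + 5 → XLV (Roman numeral)
XLV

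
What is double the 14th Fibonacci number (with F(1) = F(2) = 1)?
The 14th Fibonacci number (with F(1) = F(2) = 1): 1, 1, 2, 3, 5, 8, 13, 21, 34, 55, 89, 144, 233, 377 → 377
Compute 377 × 2 = 754
754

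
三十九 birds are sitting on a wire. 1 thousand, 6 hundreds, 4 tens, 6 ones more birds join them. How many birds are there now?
Convert 三十九 (Chinese numeral) → 3×10 + 9 = 39 (decimal)
Convert 1 thousand, 6 hundreds, 4 tens, 6 ones (place-value notation) → 1×1000 + 6×100 + 4×10 + 6 = 1646 (decimal)
Compute 39 + 1646 = 1685
1685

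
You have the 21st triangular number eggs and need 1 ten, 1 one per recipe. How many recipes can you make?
Convert the 21st triangular number (triangular index) → 21×22/2 = 231 (decimal)
Convert 1 ten, 1 one (place-value notation) → 1×10 + 1 = 11 (decimal)
Compute 231 ÷ 11 = 21
21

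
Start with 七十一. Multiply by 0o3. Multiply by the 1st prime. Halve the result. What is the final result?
Convert 七十一 (Chinese numeral) → 7×10 + 1 = 71 (decimal)
Start: 71
Convert 0o3 (octal) → 3 (decimal)
71 × 3 = 213
Convert the 1st prime (prime index) → 2 (decimal)
213 × 2 = 426
426 ÷ 2 = 213
213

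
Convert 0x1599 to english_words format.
Convert 0x1599 (hexadecimal) → 1×4096 + 5×256 + 9×16 + 9 = 5529 (decimal)
Convert 5529 (decimal) → 5529 = 5×1000 + 5×100 + 29 → five thousand five hundred twenty-nine (English words)
five thousand five hundred twenty-nine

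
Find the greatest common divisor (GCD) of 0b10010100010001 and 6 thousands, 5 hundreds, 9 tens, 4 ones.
Convert 0b10010100010001 (binary) → 8192 + 1024 + 256 + 16 + 1 = 9489 (decimal)
Convert 6 thousands, 5 hundreds, 9 tens, 4 ones (place-value notation) → 6×1000 + 5×100 + 9×10 + 4 = 6594 (decimal)
Compute gcd(9489, 6594) = 3
3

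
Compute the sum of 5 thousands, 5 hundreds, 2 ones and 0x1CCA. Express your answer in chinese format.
Convert 5 thousands, 5 hundreds, 2 ones (place-value notation) → 5×1000 + 5×100 + 2 = 5502 (decimal)
Convert 0x1CCA (hexadecimal) → 1×4096 + 12×256 + 12×16 + 10 = 7370 (decimal)
Compute 5502 + 7370 = 12872
Convert 12872 (decimal) → 12872 = 1×10000 + 2×1000 + 8×100 + 7×10 + 2 → 一万二千八百七十二 (Chinese numeral)
一万二千八百七十二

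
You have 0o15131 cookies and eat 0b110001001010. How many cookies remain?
Convert 0o15131 (octal) → 1×4096 + 5×512 + 1×64 + 3×8 + 1 = 6745 (decimal)
Convert 0b110001001010 (binary) → 2048 + 1024 + 64 + 8 + 2 = 3146 (decimal)
Compute 6745 - 3146 = 3599
3599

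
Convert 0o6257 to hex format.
Convert 0o6257 (octal) → 6×512 + 2×64 + 5×8 + 7 = 3247 (decimal)
Convert 3247 (decimal) → 3247 = 12×256 + 10×16 + 15 → 0xCAF (hexadecimal)
0xCAF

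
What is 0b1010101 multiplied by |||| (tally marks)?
Convert 0b1010101 (binary) → 64 + 16 + 4 + 1 = 85 (decimal)
Convert |||| (tally marks) → 4 (decimal)
Compute 85 × 4 = 340
340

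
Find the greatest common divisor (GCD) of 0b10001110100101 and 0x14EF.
Convert 0b10001110100101 (binary) → 8192 + 512 + 256 + 128 + 32 + 4 + 1 = 9125 (decimal)
Convert 0x14EF (hexadecimal) → 1×4096 + 4×256 + 14×16 + 15 = 5359 (decimal)
Compute gcd(9125, 5359) = 1
1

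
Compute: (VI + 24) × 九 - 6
Convert VI (Roman numeral) → 5 + 1 = 6 (decimal)
Convert 九 (Chinese numeral) → 9 (decimal)
Expression in decimal: (6 + 24) × 9 - 6
Parentheses first: 6 + 24 = 30
Multiply: 30 × 9 = 270
Subtract: 270 - 6 = 264
264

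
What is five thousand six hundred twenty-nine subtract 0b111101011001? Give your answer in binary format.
Convert five thousand six hundred twenty-nine (English words) → 5×1000 + 6×100 + 29 = 5629 (decimal)
Convert 0b111101011001 (binary) → 2048 + 1024 + 512 + 256 + 64 + 16 + 8 + 1 = 3929 (decimal)
Compute 5629 - 3929 = 1700
Convert 1700 (decimal) → 1700 = 1024 + 512 + 128 + 32 + 4 → 0b11010100100 (binary)
0b11010100100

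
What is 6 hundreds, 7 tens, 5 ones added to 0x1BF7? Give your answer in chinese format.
Convert 6 hundreds, 7 tens, 5 ones (place-value notation) → 6×100 + 7×10 + 5 = 675 (decimal)
Convert 0x1BF7 (hexadecimal) → 1×4096 + 11×256 + 15×16 + 7 = 7159 (decimal)
Compute 675 + 7159 = 7834
Convert 7834 (decimal) → 7834 = 7×1000 + 8×100 + 3×10 + 4 → 七千八百三十四 (Chinese numeral)
七千八百三十四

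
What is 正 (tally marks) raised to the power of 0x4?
Convert 正 (tally marks) → 5 (decimal)
Convert 0x4 (hexadecimal) → 4 (decimal)
Compute 5 ^ 4 = 625
625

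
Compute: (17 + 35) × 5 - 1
Parentheses first: 17 + 35 = 52
Multiply: 52 × 5 = 260
Subtract: 260 - 1 = 259
259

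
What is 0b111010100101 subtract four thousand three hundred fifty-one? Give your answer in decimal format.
Convert 0b111010100101 (binary) → 2048 + 1024 + 512 + 128 + 32 + 4 + 1 = 3749 (decimal)
Convert four thousand three hundred fifty-one (English words) → 4×1000 + 3×100 + 51 = 4351 (decimal)
Compute 3749 - 4351 = -602
-602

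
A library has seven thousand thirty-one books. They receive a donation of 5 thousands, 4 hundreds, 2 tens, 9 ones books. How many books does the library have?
Convert seven thousand thirty-one (English words) → 7×1000 + 31 = 7031 (decimal)
Convert 5 thousands, 4 hundreds, 2 tens, 9 ones (place-value notation) → 5×1000 + 4×100 + 2×10 + 9 = 5429 (decimal)
Compute 7031 + 5429 = 12460
12460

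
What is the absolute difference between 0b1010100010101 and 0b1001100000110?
Convert 0b1010100010101 (binary) → 4096 + 1024 + 256 + 16 + 4 + 1 = 5397 (decimal)
Convert 0b1001100000110 (binary) → 4096 + 512 + 256 + 4 + 2 = 4870 (decimal)
Compute |5397 - 4870| = 527
527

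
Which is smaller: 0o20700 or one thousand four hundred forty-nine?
Convert 0o20700 (octal) → 2×4096 + 7×64 = 8640 (decimal)
Convert one thousand four hundred forty-nine (English words) → 1×1000 + 4×100 + 49 = 1449 (decimal)
Compare 8640 vs 1449: smaller = 1449
1449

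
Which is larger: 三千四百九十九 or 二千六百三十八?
Convert 三千四百九十九 (Chinese numeral) → 3×1000 + 4×100 + 9×10 + 9 = 3499 (decimal)
Convert 二千六百三十八 (Chinese numeral) → 2×1000 + 6×100 + 3×10 + 8 = 2638 (decimal)
Compare 3499 vs 2638: larger = 3499
3499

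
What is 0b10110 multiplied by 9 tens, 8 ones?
Convert 0b10110 (binary) → 16 + 4 + 2 = 22 (decimal)
Convert 9 tens, 8 ones (place-value notation) → 9×10 + 8 = 98 (decimal)
Compute 22 × 98 = 2156
2156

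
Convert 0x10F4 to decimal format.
Convert 0x10F4 (hexadecimal) → 1×4096 + 15×16 + 4 = 4340 (decimal)
4340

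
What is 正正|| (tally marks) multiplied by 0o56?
Convert 正正|| (tally marks) → 5 + 5 + 2 = 12 (decimal)
Convert 0o56 (octal) → 5×8 + 6 = 46 (decimal)
Compute 12 × 46 = 552
552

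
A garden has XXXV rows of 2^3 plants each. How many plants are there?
Convert 2^3 (power) → 8 (decimal)
Convert XXXV (Roman numeral) → 10 + 10 + 10 + 5 = 35 (decimal)
Compute 8 × 35 = 280
280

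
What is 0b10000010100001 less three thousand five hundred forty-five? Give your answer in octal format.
Convert 0b10000010100001 (binary) → 8192 + 128 + 32 + 1 = 8353 (decimal)
Convert three thousand five hundred forty-five (English words) → 3×1000 + 5×100 + 45 = 3545 (decimal)
Compute 8353 - 3545 = 4808
Convert 4808 (decimal) → 4808 = 1×4096 + 1×512 + 3×64 + 1×8 → 0o11310 (octal)
0o11310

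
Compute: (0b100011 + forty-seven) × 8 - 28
Convert 0b100011 (binary) → 32 + 2 + 1 = 35 (decimal)
Convert forty-seven (English words) → 47 (decimal)
Expression in decimal: (35 + 47) × 8 - 28
Parentheses first: 35 + 47 = 82
Multiply: 82 × 8 = 656
Subtract: 656 - 28 = 628
628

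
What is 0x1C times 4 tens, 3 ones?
Convert 0x1C (hexadecimal) → 1×16 + 12 = 28 (decimal)
Convert 4 tens, 3 ones (place-value notation) → 4×10 + 3 = 43 (decimal)
Compute 28 × 43 = 1204
1204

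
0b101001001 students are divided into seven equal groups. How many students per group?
Convert 0b101001001 (binary) → 256 + 64 + 8 + 1 = 329 (decimal)
Convert seven (English words) → 7 (decimal)
Compute 329 ÷ 7 = 47
47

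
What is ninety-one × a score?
Convert ninety-one (English words) → 91 (decimal)
Convert a score (colloquial) → 20 (decimal)
Compute 91 × 20 = 1820
1820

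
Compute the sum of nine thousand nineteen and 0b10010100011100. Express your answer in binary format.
Convert nine thousand nineteen (English words) → 9×1000 + 19 = 9019 (decimal)
Convert 0b10010100011100 (binary) → 8192 + 1024 + 256 + 16 + 8 + 4 = 9500 (decimal)
Compute 9019 + 9500 = 18519
Convert 18519 (decimal) → 18519 = 16384 + 2048 + 64 + 16 + 4 + 2 + 1 → 0b100100001010111 (binary)
0b100100001010111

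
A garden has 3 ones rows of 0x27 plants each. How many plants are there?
Convert 0x27 (hexadecimal) → 2×16 + 7 = 39 (decimal)
Convert 3 ones (place-value notation) → 3 (decimal)
Compute 39 × 3 = 117
117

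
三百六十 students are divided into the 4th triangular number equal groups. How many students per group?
Convert 三百六十 (Chinese numeral) → 3×100 + 6×10 = 360 (decimal)
Convert the 4th triangular number (triangular index) → 4×5/2 = 10 (decimal)
Compute 360 ÷ 10 = 36
36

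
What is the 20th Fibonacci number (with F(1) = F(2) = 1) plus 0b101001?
The 20th Fibonacci number (with F(1) = F(2) = 1) = 6765
Convert 0b101001 (binary) → 32 + 8 + 1 = 41 (decimal)
Compute 6765 + 41 = 6806
6806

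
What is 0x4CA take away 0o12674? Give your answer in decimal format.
Convert 0x4CA (hexadecimal) → 4×256 + 12×16 + 10 = 1226 (decimal)
Convert 0o12674 (octal) → 1×4096 + 2×512 + 6×64 + 7×8 + 4 = 5564 (decimal)
Compute 1226 - 5564 = -4338
-4338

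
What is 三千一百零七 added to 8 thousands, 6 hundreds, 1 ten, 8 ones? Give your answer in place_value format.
Convert 三千一百零七 (Chinese numeral) → 3×1000 + 1×100 + 7 = 3107 (decimal)
Convert 8 thousands, 6 hundreds, 1 ten, 8 ones (place-value notation) → 8×1000 + 6×100 + 1×10 + 8 = 8618 (decimal)
Compute 3107 + 8618 = 11725
Convert 11725 (decimal) → 11725 = 11×1000 + 7×100 + 2×10 + 5 → 11 thousands, 7 hundreds, 2 tens, 5 ones (place-value notation)
11 thousands, 7 hundreds, 2 tens, 5 ones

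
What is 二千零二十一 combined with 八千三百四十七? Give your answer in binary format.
Convert 二千零二十一 (Chinese numeral) → 2×1000 + 2×10 + 1 = 2021 (decimal)
Convert 八千三百四十七 (Chinese numeral) → 8×1000 + 3×100 + 4×10 + 7 = 8347 (decimal)
Compute 2021 + 8347 = 10368
Convert 10368 (decimal) → 10368 = 8192 + 2048 + 128 → 0b10100010000000 (binary)
0b10100010000000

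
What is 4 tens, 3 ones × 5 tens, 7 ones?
Convert 4 tens, 3 ones (place-value notation) → 4×10 + 3 = 43 (decimal)
Convert 5 tens, 7 ones (place-value notation) → 5×10 + 7 = 57 (decimal)
Compute 43 × 57 = 2451
2451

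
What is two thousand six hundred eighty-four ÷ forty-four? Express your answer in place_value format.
Convert two thousand six hundred eighty-four (English words) → 2×1000 + 6×100 + 84 = 2684 (decimal)
Convert forty-four (English words) → 44 (decimal)
Compute 2684 ÷ 44 = 61
Convert 61 (decimal) → 61 = 6×10 + 1 → 6 tens, 1 one (place-value notation)
6 tens, 1 one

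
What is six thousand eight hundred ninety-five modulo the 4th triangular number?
Convert six thousand eight hundred ninety-five (English words) → 6×1000 + 8×100 + 95 = 6895 (decimal)
Convert the 4th triangular number (triangular index) → 4×5/2 = 10 (decimal)
Compute 6895 mod 10 = 5
5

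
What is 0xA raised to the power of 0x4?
Convert 0xA (hexadecimal) → 10 (decimal)
Convert 0x4 (hexadecimal) → 4 (decimal)
Compute 10 ^ 4 = 10000
10000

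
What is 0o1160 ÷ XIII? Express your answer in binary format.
Convert 0o1160 (octal) → 1×512 + 1×64 + 6×8 = 624 (decimal)
Convert XIII (Roman numeral) → 10 + 1 + 1 + 1 = 13 (decimal)
Compute 624 ÷ 13 = 48
Convert 48 (decimal) → 48 = 32 + 16 → 0b110000 (binary)
0b110000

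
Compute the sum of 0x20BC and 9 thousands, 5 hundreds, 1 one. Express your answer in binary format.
Convert 0x20BC (hexadecimal) → 2×4096 + 11×16 + 12 = 8380 (decimal)
Convert 9 thousands, 5 hundreds, 1 one (place-value notation) → 9×1000 + 5×100 + 1 = 9501 (decimal)
Compute 8380 + 9501 = 17881
Convert 17881 (decimal) → 17881 = 16384 + 1024 + 256 + 128 + 64 + 16 + 8 + 1 → 0b100010111011001 (binary)
0b100010111011001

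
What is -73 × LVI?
Convert LVI (Roman numeral) → 50 + 5 + 1 = 56 (decimal)
Compute -73 × 56 = -4088
-4088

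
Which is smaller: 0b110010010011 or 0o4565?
Convert 0b110010010011 (binary) → 2048 + 1024 + 128 + 16 + 2 + 1 = 3219 (decimal)
Convert 0o4565 (octal) → 4×512 + 5×64 + 6×8 + 5 = 2421 (decimal)
Compare 3219 vs 2421: smaller = 2421
2421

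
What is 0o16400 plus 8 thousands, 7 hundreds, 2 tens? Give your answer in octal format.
Convert 0o16400 (octal) → 1×4096 + 6×512 + 4×64 = 7424 (decimal)
Convert 8 thousands, 7 hundreds, 2 tens (place-value notation) → 8×1000 + 7×100 + 2×10 = 8720 (decimal)
Compute 7424 + 8720 = 16144
Convert 16144 (decimal) → 16144 = 3×4096 + 7×512 + 4×64 + 2×8 → 0o37420 (octal)
0o37420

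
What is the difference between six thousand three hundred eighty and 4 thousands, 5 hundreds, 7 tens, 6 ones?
Convert six thousand three hundred eighty (English words) → 6×1000 + 3×100 + 80 = 6380 (decimal)
Convert 4 thousands, 5 hundreds, 7 tens, 6 ones (place-value notation) → 4×1000 + 5×100 + 7×10 + 6 = 4576 (decimal)
Difference: |6380 - 4576| = 1804
1804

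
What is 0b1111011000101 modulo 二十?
Convert 0b1111011000101 (binary) → 4096 + 2048 + 1024 + 512 + 128 + 64 + 4 + 1 = 7877 (decimal)
Convert 二十 (Chinese numeral) → 2×10 = 20 (decimal)
Compute 7877 mod 20 = 17
17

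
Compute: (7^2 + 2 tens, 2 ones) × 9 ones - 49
Convert 7^2 (power) → 49 (decimal)
Convert 2 tens, 2 ones (place-value notation) → 2×10 + 2 = 22 (decimal)
Convert 9 ones (place-value notation) → 9 (decimal)
Expression in decimal: (49 + 22) × 9 - 49
Parentheses first: 49 + 22 = 71
Multiply: 71 × 9 = 639
Subtract: 639 - 49 = 590
590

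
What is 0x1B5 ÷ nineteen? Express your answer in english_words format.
Convert 0x1B5 (hexadecimal) → 1×256 + 11×16 + 5 = 437 (decimal)
Convert nineteen (English words) → 19 (decimal)
Compute 437 ÷ 19 = 23
Convert 23 (decimal) → twenty-three (English words)
twenty-three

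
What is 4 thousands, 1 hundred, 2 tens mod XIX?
Convert 4 thousands, 1 hundred, 2 tens (place-value notation) → 4×1000 + 1×100 + 2×10 = 4120 (decimal)
Convert XIX (Roman numeral) → 10 + 9 = 19 (decimal)
Compute 4120 mod 19 = 16
16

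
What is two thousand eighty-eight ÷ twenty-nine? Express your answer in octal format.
Convert two thousand eighty-eight (English words) → 2×1000 + 88 = 2088 (decimal)
Convert twenty-nine (English words) → 29 (decimal)
Compute 2088 ÷ 29 = 72
Convert 72 (decimal) → 72 = 1×64 + 1×8 → 0o110 (octal)
0o110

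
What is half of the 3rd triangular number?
The 3rd triangular number = 3×4/2 = 6
Compute 6 ÷ 2 = 3
3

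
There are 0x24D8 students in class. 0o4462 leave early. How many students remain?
Convert 0x24D8 (hexadecimal) → 2×4096 + 4×256 + 13×16 + 8 = 9432 (decimal)
Convert 0o4462 (octal) → 4×512 + 4×64 + 6×8 + 2 = 2354 (decimal)
Compute 9432 - 2354 = 7078
7078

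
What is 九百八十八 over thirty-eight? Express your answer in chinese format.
Convert 九百八十八 (Chinese numeral) → 9×100 + 8×10 + 8 = 988 (decimal)
Convert thirty-eight (English words) → 38 (decimal)
Compute 988 ÷ 38 = 26
Convert 26 (decimal) → 26 = 2×10 + 6 → 二十六 (Chinese numeral)
二十六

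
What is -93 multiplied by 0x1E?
Convert 0x1E (hexadecimal) → 1×16 + 14 = 30 (decimal)
Compute -93 × 30 = -2790
-2790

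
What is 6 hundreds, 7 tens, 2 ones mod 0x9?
Convert 6 hundreds, 7 tens, 2 ones (place-value notation) → 6×100 + 7×10 + 2 = 672 (decimal)
Convert 0x9 (hexadecimal) → 9 (decimal)
Compute 672 mod 9 = 6
6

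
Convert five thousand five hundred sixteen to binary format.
Convert five thousand five hundred sixteen (English words) → 5×1000 + 5×100 + 16 = 5516 (decimal)
Convert 5516 (decimal) → 5516 = 4096 + 1024 + 256 + 128 + 8 + 4 → 0b1010110001100 (binary)
0b1010110001100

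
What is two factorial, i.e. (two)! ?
Convert two (English words) → 2 (decimal)
Compute 2! = 2
2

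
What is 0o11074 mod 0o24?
Convert 0o11074 (octal) → 1×4096 + 1×512 + 7×8 + 4 = 4668 (decimal)
Convert 0o24 (octal) → 2×8 + 4 = 20 (decimal)
Compute 4668 mod 20 = 8
8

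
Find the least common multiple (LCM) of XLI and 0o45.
Convert XLI (Roman numeral) → 40 + 1 = 41 (decimal)
Convert 0o45 (octal) → 4×8 + 5 = 37 (decimal)
Compute lcm(41, 37) = 1517
1517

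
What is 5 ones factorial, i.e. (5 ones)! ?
Convert 5 ones (place-value notation) → 5 (decimal)
Compute 5! = 120
120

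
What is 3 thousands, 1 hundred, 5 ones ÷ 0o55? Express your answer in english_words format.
Convert 3 thousands, 1 hundred, 5 ones (place-value notation) → 3×1000 + 1×100 + 5 = 3105 (decimal)
Convert 0o55 (octal) → 5×8 + 5 = 45 (decimal)
Compute 3105 ÷ 45 = 69
Convert 69 (decimal) → sixty-nine (English words)
sixty-nine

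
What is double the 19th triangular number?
The 19th triangular number = 19×20/2 = 190
Compute 190 × 2 = 380
380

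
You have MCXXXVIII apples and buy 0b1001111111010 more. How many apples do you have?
Convert MCXXXVIII (Roman numeral) → 1000 + 100 + 10 + 10 + 10 + 5 + 1 + 1 + 1 = 1138 (decimal)
Convert 0b1001111111010 (binary) → 4096 + 512 + 256 + 128 + 64 + 32 + 16 + 8 + 2 = 5114 (decimal)
Compute 1138 + 5114 = 6252
6252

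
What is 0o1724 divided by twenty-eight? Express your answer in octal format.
Convert 0o1724 (octal) → 1×512 + 7×64 + 2×8 + 4 = 980 (decimal)
Convert twenty-eight (English words) → 28 (decimal)
Compute 980 ÷ 28 = 35
Convert 35 (decimal) → 35 = 4×8 + 3 → 0o43 (octal)
0o43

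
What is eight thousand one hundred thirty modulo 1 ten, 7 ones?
Convert eight thousand one hundred thirty (English words) → 8×1000 + 1×100 + 30 = 8130 (decimal)
Convert 1 ten, 7 ones (place-value notation) → 1×10 + 7 = 17 (decimal)
Compute 8130 mod 17 = 4
4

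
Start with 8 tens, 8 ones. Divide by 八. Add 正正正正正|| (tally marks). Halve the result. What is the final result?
Convert 8 tens, 8 ones (place-value notation) → 8×10 + 8 = 88 (decimal)
Start: 88
Convert 八 (Chinese numeral) → 8 (decimal)
88 ÷ 8 = 11
Convert 正正正正正|| (tally marks) → 5 + 5 + 5 + 5 + 5 + 2 = 27 (decimal)
11 + 27 = 38
38 ÷ 2 = 19
19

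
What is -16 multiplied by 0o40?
Convert 0o40 (octal) → 4×8 = 32 (decimal)
Compute -16 × 32 = -512
-512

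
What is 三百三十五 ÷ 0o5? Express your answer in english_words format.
Convert 三百三十五 (Chinese numeral) → 3×100 + 3×10 + 5 = 335 (decimal)
Convert 0o5 (octal) → 5 (decimal)
Compute 335 ÷ 5 = 67
Convert 67 (decimal) → sixty-seven (English words)
sixty-seven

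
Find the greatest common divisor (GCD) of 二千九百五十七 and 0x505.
Convert 二千九百五十七 (Chinese numeral) → 2×1000 + 9×100 + 5×10 + 7 = 2957 (decimal)
Convert 0x505 (hexadecimal) → 5×256 + 5 = 1285 (decimal)
Compute gcd(2957, 1285) = 1
1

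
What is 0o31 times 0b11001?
Convert 0o31 (octal) → 3×8 + 1 = 25 (decimal)
Convert 0b11001 (binary) → 16 + 8 + 1 = 25 (decimal)
Compute 25 × 25 = 625
625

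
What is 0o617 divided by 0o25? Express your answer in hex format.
Convert 0o617 (octal) → 6×64 + 1×8 + 7 = 399 (decimal)
Convert 0o25 (octal) → 2×8 + 5 = 21 (decimal)
Compute 399 ÷ 21 = 19
Convert 19 (decimal) → 19 = 1×16 + 3 → 0x13 (hexadecimal)
0x13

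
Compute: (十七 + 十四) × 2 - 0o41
Convert 十七 (Chinese numeral) → 1×10 + 7 = 17 (decimal)
Convert 十四 (Chinese numeral) → 1×10 + 4 = 14 (decimal)
Convert 0o41 (octal) → 4×8 + 1 = 33 (decimal)
Expression in decimal: (17 + 14) × 2 - 33
Parentheses first: 17 + 14 = 31
Multiply: 31 × 2 = 62
Subtract: 62 - 33 = 29
29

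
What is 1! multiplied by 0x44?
Convert 1! (factorial) → 1 (decimal)
Convert 0x44 (hexadecimal) → 4×16 + 4 = 68 (decimal)
Compute 1 × 68 = 68
68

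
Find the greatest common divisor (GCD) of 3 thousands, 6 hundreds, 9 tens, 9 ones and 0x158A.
Convert 3 thousands, 6 hundreds, 9 tens, 9 ones (place-value notation) → 3×1000 + 6×100 + 9×10 + 9 = 3699 (decimal)
Convert 0x158A (hexadecimal) → 1×4096 + 5×256 + 8×16 + 10 = 5514 (decimal)
Compute gcd(3699, 5514) = 3
3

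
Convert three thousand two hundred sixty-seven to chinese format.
Convert three thousand two hundred sixty-seven (English words) → 3×1000 + 2×100 + 67 = 3267 (decimal)
Convert 3267 (decimal) → 3267 = 3×1000 + 2×100 + 6×10 + 7 → 三千二百六十七 (Chinese numeral)
三千二百六十七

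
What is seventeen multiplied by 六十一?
Convert seventeen (English words) → 17 (decimal)
Convert 六十一 (Chinese numeral) → 6×10 + 1 = 61 (decimal)
Compute 17 × 61 = 1037
1037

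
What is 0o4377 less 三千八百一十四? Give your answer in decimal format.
Convert 0o4377 (octal) → 4×512 + 3×64 + 7×8 + 7 = 2303 (decimal)
Convert 三千八百一十四 (Chinese numeral) → 3×1000 + 8×100 + 1×10 + 4 = 3814 (decimal)
Compute 2303 - 3814 = -1511
-1511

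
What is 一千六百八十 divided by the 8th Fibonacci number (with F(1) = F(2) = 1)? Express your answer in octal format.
Convert 一千六百八十 (Chinese numeral) → 1×1000 + 6×100 + 8×10 = 1680 (decimal)
Convert the 8th Fibonacci number (with F(1) = F(2) = 1) (Fibonacci index) → 1, 1, 2, 3, 5, 8, 13, 21 → 21 (decimal)
Compute 1680 ÷ 21 = 80
Convert 80 (decimal) → 80 = 1×64 + 2×8 → 0o120 (octal)
0o120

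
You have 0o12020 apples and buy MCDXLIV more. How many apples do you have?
Convert 0o12020 (octal) → 1×4096 + 2×512 + 2×8 = 5136 (decimal)
Convert MCDXLIV (Roman numeral) → 1000 + 400 + 40 + 4 = 1444 (decimal)
Compute 5136 + 1444 = 6580
6580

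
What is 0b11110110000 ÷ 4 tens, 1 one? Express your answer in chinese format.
Convert 0b11110110000 (binary) → 1024 + 512 + 256 + 128 + 32 + 16 = 1968 (decimal)
Convert 4 tens, 1 one (place-value notation) → 4×10 + 1 = 41 (decimal)
Compute 1968 ÷ 41 = 48
Convert 48 (decimal) → 48 = 4×10 + 8 → 四十八 (Chinese numeral)
四十八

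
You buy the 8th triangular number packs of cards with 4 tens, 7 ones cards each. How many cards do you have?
Convert 4 tens, 7 ones (place-value notation) → 4×10 + 7 = 47 (decimal)
Convert the 8th triangular number (triangular index) → 8×9/2 = 36 (decimal)
Compute 47 × 36 = 1692
1692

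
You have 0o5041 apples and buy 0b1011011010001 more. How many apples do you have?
Convert 0o5041 (octal) → 5×512 + 4×8 + 1 = 2593 (decimal)
Convert 0b1011011010001 (binary) → 4096 + 1024 + 512 + 128 + 64 + 16 + 1 = 5841 (decimal)
Compute 2593 + 5841 = 8434
8434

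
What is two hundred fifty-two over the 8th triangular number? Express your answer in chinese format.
Convert two hundred fifty-two (English words) → 2×100 + 52 = 252 (decimal)
Convert the 8th triangular number (triangular index) → 8×9/2 = 36 (decimal)
Compute 252 ÷ 36 = 7
Convert 7 (decimal) → 七 (Chinese numeral)
七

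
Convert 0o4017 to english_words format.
Convert 0o4017 (octal) → 4×512 + 1×8 + 7 = 2063 (decimal)
Convert 2063 (decimal) → 2063 = 2×1000 + 63 → two thousand sixty-three (English words)
two thousand sixty-three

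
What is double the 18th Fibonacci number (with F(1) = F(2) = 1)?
The 18th Fibonacci number (with F(1) = F(2) = 1) = 2584
Compute 2584 × 2 = 5168
5168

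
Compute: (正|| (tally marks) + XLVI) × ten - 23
Convert 正|| (tally marks) → 5 + 2 = 7 (decimal)
Convert XLVI (Roman numeral) → 40 + 5 + 1 = 46 (decimal)
Convert ten (English words) → 10 (decimal)
Expression in decimal: (7 + 46) × 10 - 23
Parentheses first: 7 + 46 = 53
Multiply: 53 × 10 = 530
Subtract: 530 - 23 = 507
507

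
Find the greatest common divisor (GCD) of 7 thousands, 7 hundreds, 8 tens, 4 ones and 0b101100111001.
Convert 7 thousands, 7 hundreds, 8 tens, 4 ones (place-value notation) → 7×1000 + 7×100 + 8×10 + 4 = 7784 (decimal)
Convert 0b101100111001 (binary) → 2048 + 512 + 256 + 32 + 16 + 8 + 1 = 2873 (decimal)
Compute gcd(7784, 2873) = 1
1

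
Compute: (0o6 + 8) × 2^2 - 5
Convert 0o6 (octal) → 6 (decimal)
Convert 2^2 (power) → 4 (decimal)
Expression in decimal: (6 + 8) × 4 - 5
Parentheses first: 6 + 8 = 14
Multiply: 14 × 4 = 56
Subtract: 56 - 5 = 51
51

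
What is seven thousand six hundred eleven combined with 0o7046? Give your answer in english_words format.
Convert seven thousand six hundred eleven (English words) → 7×1000 + 6×100 + 11 = 7611 (decimal)
Convert 0o7046 (octal) → 7×512 + 4×8 + 6 = 3622 (decimal)
Compute 7611 + 3622 = 11233
Convert 11233 (decimal) → 11233 = 11×1000 + 2×100 + 33 → eleven thousand two hundred thirty-three (English words)
eleven thousand two hundred thirty-three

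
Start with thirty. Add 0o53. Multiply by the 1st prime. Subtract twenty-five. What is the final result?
Convert thirty (English words) → 30 (decimal)
Start: 30
Convert 0o53 (octal) → 5×8 + 3 = 43 (decimal)
30 + 43 = 73
Convert the 1st prime (prime index) → 2 (decimal)
73 × 2 = 146
Convert twenty-five (English words) → 25 (decimal)
146 - 25 = 121
121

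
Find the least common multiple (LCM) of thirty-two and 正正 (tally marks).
Convert thirty-two (English words) → 32 (decimal)
Convert 正正 (tally marks) → 5 + 5 = 10 (decimal)
Compute lcm(32, 10) = 160
160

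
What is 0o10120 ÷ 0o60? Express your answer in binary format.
Convert 0o10120 (octal) → 1×4096 + 1×64 + 2×8 = 4176 (decimal)
Convert 0o60 (octal) → 6×8 = 48 (decimal)
Compute 4176 ÷ 48 = 87
Convert 87 (decimal) → 87 = 64 + 16 + 4 + 2 + 1 → 0b1010111 (binary)
0b1010111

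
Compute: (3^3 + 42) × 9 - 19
Convert 3^3 (power) → 27 (decimal)
Expression in decimal: (27 + 42) × 9 - 19
Parentheses first: 27 + 42 = 69
Multiply: 69 × 9 = 621
Subtract: 621 - 19 = 602
602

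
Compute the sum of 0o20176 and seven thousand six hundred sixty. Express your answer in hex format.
Convert 0o20176 (octal) → 2×4096 + 1×64 + 7×8 + 6 = 8318 (decimal)
Convert seven thousand six hundred sixty (English words) → 7×1000 + 6×100 + 60 = 7660 (decimal)
Compute 8318 + 7660 = 15978
Convert 15978 (decimal) → 15978 = 3×4096 + 14×256 + 6×16 + 10 → 0x3E6A (hexadecimal)
0x3E6A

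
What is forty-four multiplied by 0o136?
Convert forty-four (English words) → 44 (decimal)
Convert 0o136 (octal) → 1×64 + 3×8 + 6 = 94 (decimal)
Compute 44 × 94 = 4136
4136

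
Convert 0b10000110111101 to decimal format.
Convert 0b10000110111101 (binary) → 8192 + 256 + 128 + 32 + 16 + 8 + 4 + 1 = 8637 (decimal)
8637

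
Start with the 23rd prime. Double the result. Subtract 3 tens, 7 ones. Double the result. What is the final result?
Convert the 23rd prime (prime index) → 83 (decimal)
Start: 83
83 × 2 = 166
Convert 3 tens, 7 ones (place-value notation) → 3×10 + 7 = 37 (decimal)
166 - 37 = 129
129 × 2 = 258
258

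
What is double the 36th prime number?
The 36th prime number = 151
Compute 151 × 2 = 302
302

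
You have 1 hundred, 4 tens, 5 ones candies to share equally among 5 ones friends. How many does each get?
Convert 1 hundred, 4 tens, 5 ones (place-value notation) → 1×100 + 4×10 + 5 = 145 (decimal)
Convert 5 ones (place-value notation) → 5 (decimal)
Compute 145 ÷ 5 = 29
29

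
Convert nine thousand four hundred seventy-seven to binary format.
Convert nine thousand four hundred seventy-seven (English words) → 9×1000 + 4×100 + 77 = 9477 (decimal)
Convert 9477 (decimal) → 9477 = 8192 + 1024 + 256 + 4 + 1 → 0b10010100000101 (binary)
0b10010100000101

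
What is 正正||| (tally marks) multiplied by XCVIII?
Convert 正正||| (tally marks) → 5 + 5 + 3 = 13 (decimal)
Convert XCVIII (Roman numeral) → 90 + 5 + 1 + 1 + 1 = 98 (decimal)
Compute 13 × 98 = 1274
1274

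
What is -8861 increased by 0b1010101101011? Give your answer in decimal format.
Convert 0b1010101101011 (binary) → 4096 + 1024 + 256 + 64 + 32 + 8 + 2 + 1 = 5483 (decimal)
Compute -8861 + 5483 = -3378
-3378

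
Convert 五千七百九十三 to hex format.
Convert 五千七百九十三 (Chinese numeral) → 5×1000 + 7×100 + 9×10 + 3 = 5793 (decimal)
Convert 5793 (decimal) → 5793 = 1×4096 + 6×256 + 10×16 + 1 → 0x16A1 (hexadecimal)
0x16A1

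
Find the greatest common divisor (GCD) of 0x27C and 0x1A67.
Convert 0x27C (hexadecimal) → 2×256 + 7×16 + 12 = 636 (decimal)
Convert 0x1A67 (hexadecimal) → 1×4096 + 10×256 + 6×16 + 7 = 6759 (decimal)
Compute gcd(636, 6759) = 3
3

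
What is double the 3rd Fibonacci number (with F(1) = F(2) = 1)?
The 3rd Fibonacci number (with F(1) = F(2) = 1): 1, 1, 2 → 2
Compute 2 × 2 = 4
4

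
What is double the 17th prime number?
The 17th prime number = 59
Compute 59 × 2 = 118
118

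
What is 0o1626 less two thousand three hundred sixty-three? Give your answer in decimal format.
Convert 0o1626 (octal) → 1×512 + 6×64 + 2×8 + 6 = 918 (decimal)
Convert two thousand three hundred sixty-three (English words) → 2×1000 + 3×100 + 63 = 2363 (decimal)
Compute 918 - 2363 = -1445
-1445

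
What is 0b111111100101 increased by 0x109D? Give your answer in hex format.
Convert 0b111111100101 (binary) → 2048 + 1024 + 512 + 256 + 128 + 64 + 32 + 4 + 1 = 4069 (decimal)
Convert 0x109D (hexadecimal) → 1×4096 + 9×16 + 13 = 4253 (decimal)
Compute 4069 + 4253 = 8322
Convert 8322 (decimal) → 8322 = 2×4096 + 8×16 + 2 → 0x2082 (hexadecimal)
0x2082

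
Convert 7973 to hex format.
Convert 7973 (decimal) → 7973 = 1×4096 + 15×256 + 2×16 + 5 → 0x1F25 (hexadecimal)
0x1F25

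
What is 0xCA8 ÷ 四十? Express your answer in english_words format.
Convert 0xCA8 (hexadecimal) → 12×256 + 10×16 + 8 = 3240 (decimal)
Convert 四十 (Chinese numeral) → 4×10 = 40 (decimal)
Compute 3240 ÷ 40 = 81
Convert 81 (decimal) → eighty-one (English words)
eighty-one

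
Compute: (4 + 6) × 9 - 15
Parentheses first: 4 + 6 = 10
Multiply: 10 × 9 = 90
Subtract: 90 - 15 = 75
75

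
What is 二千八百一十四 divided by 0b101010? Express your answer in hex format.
Convert 二千八百一十四 (Chinese numeral) → 2×1000 + 8×100 + 1×10 + 4 = 2814 (decimal)
Convert 0b101010 (binary) → 32 + 8 + 2 = 42 (decimal)
Compute 2814 ÷ 42 = 67
Convert 67 (decimal) → 67 = 4×16 + 3 → 0x43 (hexadecimal)
0x43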